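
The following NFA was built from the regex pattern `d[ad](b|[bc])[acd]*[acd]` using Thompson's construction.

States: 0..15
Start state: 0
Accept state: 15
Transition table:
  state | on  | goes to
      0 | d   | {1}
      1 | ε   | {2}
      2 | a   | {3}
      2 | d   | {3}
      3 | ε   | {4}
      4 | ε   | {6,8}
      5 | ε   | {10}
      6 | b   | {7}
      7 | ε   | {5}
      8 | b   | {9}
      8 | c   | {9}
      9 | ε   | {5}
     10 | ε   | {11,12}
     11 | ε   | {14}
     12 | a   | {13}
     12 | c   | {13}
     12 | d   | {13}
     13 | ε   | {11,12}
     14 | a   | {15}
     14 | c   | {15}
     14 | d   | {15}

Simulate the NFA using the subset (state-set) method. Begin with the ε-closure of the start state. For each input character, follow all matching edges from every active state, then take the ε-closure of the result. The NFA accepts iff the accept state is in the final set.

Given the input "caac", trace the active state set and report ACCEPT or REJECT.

Answer: REJECT

Trace:
start: ε-closure({0}) = {0}
'c' @ 1: {}  — dead — no transitions
rest 'aac' ignored (set empty)
final: {}; accept 15 not in set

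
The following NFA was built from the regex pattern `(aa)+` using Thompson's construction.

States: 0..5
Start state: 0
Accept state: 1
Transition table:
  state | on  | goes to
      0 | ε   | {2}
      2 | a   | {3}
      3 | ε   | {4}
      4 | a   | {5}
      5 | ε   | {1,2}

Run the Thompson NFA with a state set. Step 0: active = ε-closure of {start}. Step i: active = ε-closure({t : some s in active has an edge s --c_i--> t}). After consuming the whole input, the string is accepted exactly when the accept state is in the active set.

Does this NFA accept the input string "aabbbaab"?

Answer: REJECT

Steps:
S₀ = ε-closure({0}) = {0,2}
'a' @ 1: {3,4}
'a' @ 2: {1,2,5}  (accept∈set)
'b' @ 3: {}  — no active states
rest 'bbaab' ignored (set empty)
end set {} — state 1 not in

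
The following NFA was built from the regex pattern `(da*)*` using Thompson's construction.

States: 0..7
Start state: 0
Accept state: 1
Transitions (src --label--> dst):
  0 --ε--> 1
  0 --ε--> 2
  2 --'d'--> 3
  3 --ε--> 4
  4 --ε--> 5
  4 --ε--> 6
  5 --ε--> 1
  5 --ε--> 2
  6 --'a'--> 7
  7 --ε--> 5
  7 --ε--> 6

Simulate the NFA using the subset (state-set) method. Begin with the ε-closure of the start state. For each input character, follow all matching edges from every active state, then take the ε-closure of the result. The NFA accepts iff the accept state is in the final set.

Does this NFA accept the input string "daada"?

start: ε-closure({0}) = {0,1,2}
'd' @ 1: {1,2,3,4,5,6}  ✓accept
'a' @ 2: {1,2,5,6,7}  ✓accept
'a' @ 3: {1,2,5,6,7}  ✓accept
'd' @ 4: {1,2,3,4,5,6}  ✓accept
'a' @ 5: {1,2,5,6,7}  ✓accept
after full input: {1,2,5,6,7}  (accept=1 in)

Answer: ACCEPT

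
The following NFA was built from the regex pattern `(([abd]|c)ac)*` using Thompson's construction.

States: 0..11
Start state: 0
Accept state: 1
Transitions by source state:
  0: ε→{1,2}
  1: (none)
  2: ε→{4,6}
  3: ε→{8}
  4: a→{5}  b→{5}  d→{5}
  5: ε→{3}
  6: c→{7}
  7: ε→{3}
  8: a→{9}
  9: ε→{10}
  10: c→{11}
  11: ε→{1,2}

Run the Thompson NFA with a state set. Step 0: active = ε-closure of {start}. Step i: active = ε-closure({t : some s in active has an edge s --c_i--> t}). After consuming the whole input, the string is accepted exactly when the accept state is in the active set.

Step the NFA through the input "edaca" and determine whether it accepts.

Answer: REJECT

Trace:
initial (ε-close {0}): {0,1,2,4,6}
'e' @ 1: {}  — state set empty
rest 'daca' ignored (set empty)
end set {} — state 1 not in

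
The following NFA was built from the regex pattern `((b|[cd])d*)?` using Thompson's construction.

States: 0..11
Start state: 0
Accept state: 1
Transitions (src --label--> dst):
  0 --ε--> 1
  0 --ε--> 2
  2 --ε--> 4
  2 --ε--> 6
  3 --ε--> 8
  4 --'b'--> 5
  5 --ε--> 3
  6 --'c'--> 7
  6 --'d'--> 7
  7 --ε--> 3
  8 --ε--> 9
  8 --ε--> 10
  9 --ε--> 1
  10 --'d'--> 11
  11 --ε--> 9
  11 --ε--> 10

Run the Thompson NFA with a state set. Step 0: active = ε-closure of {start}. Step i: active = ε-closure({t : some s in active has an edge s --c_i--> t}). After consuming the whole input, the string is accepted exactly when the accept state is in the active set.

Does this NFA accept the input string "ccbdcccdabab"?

Answer: REJECT

Trace:
S₀ = ε-closure({0}) = {0,1,2,4,6}
'c' @ 1: {1,3,7,8,9,10}  ✓accept
'c' @ 2: {}  — dead — no transitions
rest 'bdcccdabab' ignored (set empty)
end set {} — state 1 not in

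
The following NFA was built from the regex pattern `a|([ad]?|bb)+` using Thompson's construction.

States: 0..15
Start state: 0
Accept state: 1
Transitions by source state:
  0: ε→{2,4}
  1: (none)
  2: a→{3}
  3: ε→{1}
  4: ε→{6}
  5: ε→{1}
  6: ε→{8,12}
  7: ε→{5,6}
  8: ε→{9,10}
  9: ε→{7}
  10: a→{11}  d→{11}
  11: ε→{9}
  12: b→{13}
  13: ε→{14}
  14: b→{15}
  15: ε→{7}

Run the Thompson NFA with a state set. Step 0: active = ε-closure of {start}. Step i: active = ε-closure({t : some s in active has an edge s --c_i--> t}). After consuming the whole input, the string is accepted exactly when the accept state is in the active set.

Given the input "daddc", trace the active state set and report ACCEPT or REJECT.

S₀ = ε-closure({0}) = {0,1,2,4,5,6,7,8,9,10,12}
'd' @ 1: {1,5,6,7,8,9,10,11,12}  ✓accept
'a' @ 2: {1,5,6,7,8,9,10,11,12}  ✓accept
'd' @ 3: {1,5,6,7,8,9,10,11,12}  ✓accept
'd' @ 4: {1,5,6,7,8,9,10,11,12}  ✓accept
'c' @ 5: {}  — no active states
after full input: {}  (accept=1 not in)

Answer: REJECT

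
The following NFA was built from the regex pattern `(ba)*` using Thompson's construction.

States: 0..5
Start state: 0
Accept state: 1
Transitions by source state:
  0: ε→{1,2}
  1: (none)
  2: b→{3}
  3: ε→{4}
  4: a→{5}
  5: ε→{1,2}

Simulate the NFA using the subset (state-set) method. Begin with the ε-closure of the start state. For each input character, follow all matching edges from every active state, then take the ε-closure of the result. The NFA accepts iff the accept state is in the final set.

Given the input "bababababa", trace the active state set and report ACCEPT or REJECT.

Answer: ACCEPT

Derivation:
initial (ε-close {0}): {0,1,2}
'b' @ 1: {3,4}
'a' @ 2: {1,2,5}  ✓accept
'b' @ 3: {3,4}
'a' @ 4: {1,2,5}  ✓accept
'b' @ 5: {3,4}
'a' @ 6: {1,2,5}  ✓accept
'b' @ 7: {3,4}
'a' @ 8: {1,2,5}  ✓accept
'b' @ 9: {3,4}
'a' @ 10: {1,2,5}  ✓accept
after full input: {1,2,5}  (accept=1 in)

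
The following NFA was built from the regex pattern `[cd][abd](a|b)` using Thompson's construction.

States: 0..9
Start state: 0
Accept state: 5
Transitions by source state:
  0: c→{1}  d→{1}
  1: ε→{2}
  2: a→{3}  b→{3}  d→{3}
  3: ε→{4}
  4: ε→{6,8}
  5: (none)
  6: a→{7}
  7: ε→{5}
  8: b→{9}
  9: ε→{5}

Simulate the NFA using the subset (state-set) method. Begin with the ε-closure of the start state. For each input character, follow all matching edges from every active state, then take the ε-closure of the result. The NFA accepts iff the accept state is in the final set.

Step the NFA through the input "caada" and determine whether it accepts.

initial (ε-close {0}): {0}
'c' @ 1: {1,2}
'a' @ 2: {3,4,6,8}
'a' @ 3: {5,7}  [accepting]
'd' @ 4: {}  — dead — no transitions
rest 'a' ignored (set empty)
final: {}; accept 5 not in set

Answer: REJECT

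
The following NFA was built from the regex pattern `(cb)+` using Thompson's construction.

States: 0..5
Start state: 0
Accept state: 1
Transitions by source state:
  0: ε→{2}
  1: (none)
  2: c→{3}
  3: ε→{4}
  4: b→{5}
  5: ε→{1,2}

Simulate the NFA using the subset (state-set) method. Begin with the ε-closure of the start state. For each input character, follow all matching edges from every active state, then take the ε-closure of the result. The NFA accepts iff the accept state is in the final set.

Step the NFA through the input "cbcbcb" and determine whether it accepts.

Answer: ACCEPT

Trace:
S₀ = ε-closure({0}) = {0,2}
'c' @ 1: {3,4}
'b' @ 2: {1,2,5}  ✓accept
'c' @ 3: {3,4}
'b' @ 4: {1,2,5}  ✓accept
'c' @ 5: {3,4}
'b' @ 6: {1,2,5}  ✓accept
final: {1,2,5}; accept 1 in set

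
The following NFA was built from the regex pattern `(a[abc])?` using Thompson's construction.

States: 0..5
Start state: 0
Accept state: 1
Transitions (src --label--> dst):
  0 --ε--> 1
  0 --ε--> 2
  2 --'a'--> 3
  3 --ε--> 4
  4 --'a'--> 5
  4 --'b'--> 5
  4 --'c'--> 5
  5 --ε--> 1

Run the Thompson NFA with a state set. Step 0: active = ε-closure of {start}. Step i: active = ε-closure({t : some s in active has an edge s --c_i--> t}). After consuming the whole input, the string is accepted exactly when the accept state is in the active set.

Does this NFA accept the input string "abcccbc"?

start: ε-closure({0}) = {0,1,2}
'a' @ 1: {3,4}
'b' @ 2: {1,5}  [accepting]
'c' @ 3: {}  — no active states
rest 'ccbc' ignored (set empty)
after full input: {}  (accept=1 not in)

Answer: REJECT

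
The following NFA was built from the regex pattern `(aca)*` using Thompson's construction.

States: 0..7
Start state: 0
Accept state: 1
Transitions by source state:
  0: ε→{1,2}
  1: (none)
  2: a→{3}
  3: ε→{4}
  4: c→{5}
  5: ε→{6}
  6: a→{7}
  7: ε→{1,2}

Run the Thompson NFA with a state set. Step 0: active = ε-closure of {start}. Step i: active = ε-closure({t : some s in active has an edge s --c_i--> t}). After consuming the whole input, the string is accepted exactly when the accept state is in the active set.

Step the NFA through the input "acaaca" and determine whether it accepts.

Answer: ACCEPT

Steps:
S₀ = ε-closure({0}) = {0,1,2}
'a' @ 1: {3,4}
'c' @ 2: {5,6}
'a' @ 3: {1,2,7}  (accept∈set)
'a' @ 4: {3,4}
'c' @ 5: {5,6}
'a' @ 6: {1,2,7}  (accept∈set)
end set {1,2,7} — state 1 in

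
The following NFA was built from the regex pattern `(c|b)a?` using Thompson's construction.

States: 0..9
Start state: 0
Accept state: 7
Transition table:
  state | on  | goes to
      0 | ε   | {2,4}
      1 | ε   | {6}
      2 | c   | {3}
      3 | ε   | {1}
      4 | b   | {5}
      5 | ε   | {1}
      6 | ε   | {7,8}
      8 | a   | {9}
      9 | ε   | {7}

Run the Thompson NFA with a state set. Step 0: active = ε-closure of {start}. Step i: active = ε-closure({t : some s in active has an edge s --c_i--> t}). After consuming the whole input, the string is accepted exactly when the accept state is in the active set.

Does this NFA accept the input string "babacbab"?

start: ε-closure({0}) = {0,2,4}
'b' @ 1: {1,5,6,7,8}  ✓accept
'a' @ 2: {7,9}  ✓accept
'b' @ 3: {}  — no active states
rest 'acbab' ignored (set empty)
after full input: {}  (accept=7 not in)

Answer: REJECT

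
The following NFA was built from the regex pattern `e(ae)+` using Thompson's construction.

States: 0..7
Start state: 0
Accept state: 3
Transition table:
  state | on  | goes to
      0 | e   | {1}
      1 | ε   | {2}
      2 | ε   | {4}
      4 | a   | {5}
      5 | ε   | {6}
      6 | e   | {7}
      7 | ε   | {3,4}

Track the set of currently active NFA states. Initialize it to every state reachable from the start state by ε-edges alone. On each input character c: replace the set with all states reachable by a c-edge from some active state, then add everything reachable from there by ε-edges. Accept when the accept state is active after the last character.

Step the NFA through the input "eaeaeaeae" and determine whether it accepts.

Answer: ACCEPT

Steps:
initial (ε-close {0}): {0}
'e' @ 1: {1,2,4}
'a' @ 2: {5,6}
'e' @ 3: {3,4,7}  [accepting]
'a' @ 4: {5,6}
'e' @ 5: {3,4,7}  [accepting]
'a' @ 6: {5,6}
'e' @ 7: {3,4,7}  [accepting]
'a' @ 8: {5,6}
'e' @ 9: {3,4,7}  [accepting]
end set {3,4,7} — state 3 in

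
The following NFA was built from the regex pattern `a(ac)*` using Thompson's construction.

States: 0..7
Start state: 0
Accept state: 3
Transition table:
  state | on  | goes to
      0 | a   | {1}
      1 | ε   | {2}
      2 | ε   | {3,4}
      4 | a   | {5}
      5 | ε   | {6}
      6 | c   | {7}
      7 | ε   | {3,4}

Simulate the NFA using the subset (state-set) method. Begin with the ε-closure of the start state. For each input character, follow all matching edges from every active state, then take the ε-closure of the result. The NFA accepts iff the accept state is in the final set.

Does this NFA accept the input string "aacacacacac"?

Answer: ACCEPT

Steps:
initial (ε-close {0}): {0}
'a' @ 1: {1,2,3,4}  [accepting]
'a' @ 2: {5,6}
'c' @ 3: {3,4,7}  [accepting]
'a' @ 4: {5,6}
'c' @ 5: {3,4,7}  [accepting]
'a' @ 6: {5,6}
'c' @ 7: {3,4,7}  [accepting]
'a' @ 8: {5,6}
'c' @ 9: {3,4,7}  [accepting]
'a' @ 10: {5,6}
'c' @ 11: {3,4,7}  [accepting]
final: {3,4,7}; accept 3 in set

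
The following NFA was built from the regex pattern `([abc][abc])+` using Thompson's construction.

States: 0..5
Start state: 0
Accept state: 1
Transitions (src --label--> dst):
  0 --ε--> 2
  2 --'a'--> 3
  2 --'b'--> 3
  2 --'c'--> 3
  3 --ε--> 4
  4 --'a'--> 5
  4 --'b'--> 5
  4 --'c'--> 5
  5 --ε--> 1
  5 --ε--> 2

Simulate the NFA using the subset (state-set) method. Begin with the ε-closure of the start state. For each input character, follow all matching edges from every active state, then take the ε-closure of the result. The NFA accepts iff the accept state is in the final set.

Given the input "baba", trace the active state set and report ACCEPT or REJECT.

Answer: ACCEPT

Steps:
S₀ = ε-closure({0}) = {0,2}
'b' @ 1: {3,4}
'a' @ 2: {1,2,5}  [accepting]
'b' @ 3: {3,4}
'a' @ 4: {1,2,5}  [accepting]
final: {1,2,5}; accept 1 in set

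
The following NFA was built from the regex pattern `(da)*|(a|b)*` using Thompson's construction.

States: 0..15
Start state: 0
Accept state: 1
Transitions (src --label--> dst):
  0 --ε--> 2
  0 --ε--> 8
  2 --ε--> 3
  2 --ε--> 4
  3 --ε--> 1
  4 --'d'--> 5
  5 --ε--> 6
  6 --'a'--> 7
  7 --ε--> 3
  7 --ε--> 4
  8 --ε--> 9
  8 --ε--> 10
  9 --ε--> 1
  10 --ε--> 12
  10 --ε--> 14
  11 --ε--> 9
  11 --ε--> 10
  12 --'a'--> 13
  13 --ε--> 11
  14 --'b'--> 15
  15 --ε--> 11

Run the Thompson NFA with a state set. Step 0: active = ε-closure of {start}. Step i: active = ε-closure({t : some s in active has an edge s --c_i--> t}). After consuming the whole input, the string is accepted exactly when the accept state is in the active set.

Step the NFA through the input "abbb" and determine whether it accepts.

Answer: ACCEPT

Steps:
start: ε-closure({0}) = {0,1,2,3,4,8,9,10,12,14}
'a' @ 1: {1,9,10,11,12,13,14}  (accept∈set)
'b' @ 2: {1,9,10,11,12,14,15}  (accept∈set)
'b' @ 3: {1,9,10,11,12,14,15}  (accept∈set)
'b' @ 4: {1,9,10,11,12,14,15}  (accept∈set)
end set {1,9,10,11,12,14,15} — state 1 in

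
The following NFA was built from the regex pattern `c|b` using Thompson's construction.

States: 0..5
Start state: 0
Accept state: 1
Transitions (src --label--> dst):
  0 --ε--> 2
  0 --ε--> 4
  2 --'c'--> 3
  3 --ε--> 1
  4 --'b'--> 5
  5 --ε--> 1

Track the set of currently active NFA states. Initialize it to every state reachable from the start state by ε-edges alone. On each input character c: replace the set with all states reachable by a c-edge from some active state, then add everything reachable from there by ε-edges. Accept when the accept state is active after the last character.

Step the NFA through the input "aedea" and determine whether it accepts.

initial (ε-close {0}): {0,2,4}
'a' @ 1: {}  — state set empty
rest 'edea' ignored (set empty)
final: {}; accept 1 not in set

Answer: REJECT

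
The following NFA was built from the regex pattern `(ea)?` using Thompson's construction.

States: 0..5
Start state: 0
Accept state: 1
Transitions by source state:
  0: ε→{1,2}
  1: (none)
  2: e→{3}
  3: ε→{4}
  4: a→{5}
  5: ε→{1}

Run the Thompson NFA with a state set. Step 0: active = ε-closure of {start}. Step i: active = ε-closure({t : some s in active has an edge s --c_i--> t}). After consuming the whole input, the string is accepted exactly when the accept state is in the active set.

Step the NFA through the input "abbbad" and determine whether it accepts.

Answer: REJECT

Trace:
S₀ = ε-closure({0}) = {0,1,2}
'a' @ 1: {}  — no active states
rest 'bbbad' ignored (set empty)
final: {}; accept 1 not in set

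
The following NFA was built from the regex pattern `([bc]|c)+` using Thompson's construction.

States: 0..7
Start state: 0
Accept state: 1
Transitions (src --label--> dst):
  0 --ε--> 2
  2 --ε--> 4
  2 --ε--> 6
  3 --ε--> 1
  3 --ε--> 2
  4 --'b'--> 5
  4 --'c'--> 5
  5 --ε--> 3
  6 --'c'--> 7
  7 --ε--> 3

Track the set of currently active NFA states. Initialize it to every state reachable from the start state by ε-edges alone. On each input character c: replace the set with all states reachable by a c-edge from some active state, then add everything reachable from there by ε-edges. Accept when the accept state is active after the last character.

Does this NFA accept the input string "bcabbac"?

start: ε-closure({0}) = {0,2,4,6}
'b' @ 1: {1,2,3,4,5,6}  [accepting]
'c' @ 2: {1,2,3,4,5,6,7}  [accepting]
'a' @ 3: {}  — dead — no transitions
rest 'bbac' ignored (set empty)
end set {} — state 1 not in

Answer: REJECT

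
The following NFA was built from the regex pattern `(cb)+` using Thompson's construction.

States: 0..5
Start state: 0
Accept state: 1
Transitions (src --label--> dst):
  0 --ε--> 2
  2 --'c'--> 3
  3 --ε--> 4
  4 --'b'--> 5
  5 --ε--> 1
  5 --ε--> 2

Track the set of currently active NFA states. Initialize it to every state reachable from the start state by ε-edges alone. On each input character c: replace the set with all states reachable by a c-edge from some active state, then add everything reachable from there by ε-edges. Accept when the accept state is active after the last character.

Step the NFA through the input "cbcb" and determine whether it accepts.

Answer: ACCEPT

Derivation:
S₀ = ε-closure({0}) = {0,2}
'c' @ 1: {3,4}
'b' @ 2: {1,2,5}  [accepting]
'c' @ 3: {3,4}
'b' @ 4: {1,2,5}  [accepting]
after full input: {1,2,5}  (accept=1 in)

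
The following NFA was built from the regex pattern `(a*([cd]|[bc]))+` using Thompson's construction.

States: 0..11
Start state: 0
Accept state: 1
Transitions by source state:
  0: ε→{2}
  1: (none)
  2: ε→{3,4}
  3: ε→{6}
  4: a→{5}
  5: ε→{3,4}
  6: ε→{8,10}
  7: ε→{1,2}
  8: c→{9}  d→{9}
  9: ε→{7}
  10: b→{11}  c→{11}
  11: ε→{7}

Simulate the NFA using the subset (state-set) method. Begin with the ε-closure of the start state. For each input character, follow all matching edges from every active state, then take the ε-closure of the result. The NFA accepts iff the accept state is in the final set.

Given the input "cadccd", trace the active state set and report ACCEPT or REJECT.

start: ε-closure({0}) = {0,2,3,4,6,8,10}
'c' @ 1: {1,2,3,4,6,7,8,9,10,11}  (accept∈set)
'a' @ 2: {3,4,5,6,8,10}
'd' @ 3: {1,2,3,4,6,7,8,9,10}  (accept∈set)
'c' @ 4: {1,2,3,4,6,7,8,9,10,11}  (accept∈set)
'c' @ 5: {1,2,3,4,6,7,8,9,10,11}  (accept∈set)
'd' @ 6: {1,2,3,4,6,7,8,9,10}  (accept∈set)
end set {1,2,3,4,6,7,8,9,10} — state 1 in

Answer: ACCEPT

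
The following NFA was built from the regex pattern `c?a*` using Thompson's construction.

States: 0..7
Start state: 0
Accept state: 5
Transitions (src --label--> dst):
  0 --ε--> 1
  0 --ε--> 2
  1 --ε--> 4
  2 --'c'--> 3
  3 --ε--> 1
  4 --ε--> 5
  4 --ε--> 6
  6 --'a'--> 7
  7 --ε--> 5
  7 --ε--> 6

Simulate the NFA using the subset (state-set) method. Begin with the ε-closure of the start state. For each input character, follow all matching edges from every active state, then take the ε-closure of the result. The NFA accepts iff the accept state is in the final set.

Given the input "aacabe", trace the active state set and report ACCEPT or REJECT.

Answer: REJECT

Derivation:
initial (ε-close {0}): {0,1,2,4,5,6}
'a' @ 1: {5,6,7}  ✓accept
'a' @ 2: {5,6,7}  ✓accept
'c' @ 3: {}  — no active states
rest 'abe' ignored (set empty)
after full input: {}  (accept=5 not in)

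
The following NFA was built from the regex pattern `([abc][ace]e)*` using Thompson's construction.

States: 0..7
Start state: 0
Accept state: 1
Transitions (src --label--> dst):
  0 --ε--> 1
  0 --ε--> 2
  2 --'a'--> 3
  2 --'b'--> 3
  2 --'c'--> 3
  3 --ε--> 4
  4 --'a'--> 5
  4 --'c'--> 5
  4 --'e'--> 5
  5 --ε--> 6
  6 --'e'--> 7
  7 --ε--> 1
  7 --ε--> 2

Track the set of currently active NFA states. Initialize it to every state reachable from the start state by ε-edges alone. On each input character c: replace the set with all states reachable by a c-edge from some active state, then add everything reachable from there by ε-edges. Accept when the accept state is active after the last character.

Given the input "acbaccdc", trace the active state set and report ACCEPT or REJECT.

Answer: REJECT

Derivation:
initial (ε-close {0}): {0,1,2}
'a' @ 1: {3,4}
'c' @ 2: {5,6}
'b' @ 3: {}  — state set empty
rest 'accdc' ignored (set empty)
after full input: {}  (accept=1 not in)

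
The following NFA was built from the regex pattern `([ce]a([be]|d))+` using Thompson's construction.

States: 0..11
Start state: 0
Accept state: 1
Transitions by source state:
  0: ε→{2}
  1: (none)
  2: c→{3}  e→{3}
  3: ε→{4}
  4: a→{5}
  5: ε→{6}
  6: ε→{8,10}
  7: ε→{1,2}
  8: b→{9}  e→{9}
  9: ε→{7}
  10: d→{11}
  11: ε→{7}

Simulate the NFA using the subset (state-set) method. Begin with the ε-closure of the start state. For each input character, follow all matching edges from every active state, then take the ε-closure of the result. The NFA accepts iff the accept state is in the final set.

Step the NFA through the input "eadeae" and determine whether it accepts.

Answer: ACCEPT

Steps:
start: ε-closure({0}) = {0,2}
'e' @ 1: {3,4}
'a' @ 2: {5,6,8,10}
'd' @ 3: {1,2,7,11}  (accept∈set)
'e' @ 4: {3,4}
'a' @ 5: {5,6,8,10}
'e' @ 6: {1,2,7,9}  (accept∈set)
after full input: {1,2,7,9}  (accept=1 in)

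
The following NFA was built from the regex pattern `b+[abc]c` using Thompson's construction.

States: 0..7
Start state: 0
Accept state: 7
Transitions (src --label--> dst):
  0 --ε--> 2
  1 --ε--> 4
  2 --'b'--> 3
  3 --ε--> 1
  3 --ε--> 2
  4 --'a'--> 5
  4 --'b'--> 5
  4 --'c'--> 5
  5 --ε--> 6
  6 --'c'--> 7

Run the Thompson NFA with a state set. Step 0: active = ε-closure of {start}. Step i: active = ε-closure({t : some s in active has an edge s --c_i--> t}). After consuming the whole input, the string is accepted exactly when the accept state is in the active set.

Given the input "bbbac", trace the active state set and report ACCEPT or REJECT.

start: ε-closure({0}) = {0,2}
'b' @ 1: {1,2,3,4}
'b' @ 2: {1,2,3,4,5,6}
'b' @ 3: {1,2,3,4,5,6}
'a' @ 4: {5,6}
'c' @ 5: {7}  (accept∈set)
end set {7} — state 7 in

Answer: ACCEPT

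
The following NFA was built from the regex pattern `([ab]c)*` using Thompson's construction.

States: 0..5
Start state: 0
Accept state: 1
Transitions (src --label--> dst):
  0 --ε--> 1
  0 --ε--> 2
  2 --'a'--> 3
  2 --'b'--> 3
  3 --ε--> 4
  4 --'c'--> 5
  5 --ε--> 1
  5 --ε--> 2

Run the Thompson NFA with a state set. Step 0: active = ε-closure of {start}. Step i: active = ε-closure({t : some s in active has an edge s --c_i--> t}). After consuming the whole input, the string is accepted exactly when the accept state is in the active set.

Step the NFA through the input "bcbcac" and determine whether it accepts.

Answer: ACCEPT

Steps:
S₀ = ε-closure({0}) = {0,1,2}
'b' @ 1: {3,4}
'c' @ 2: {1,2,5}  ✓accept
'b' @ 3: {3,4}
'c' @ 4: {1,2,5}  ✓accept
'a' @ 5: {3,4}
'c' @ 6: {1,2,5}  ✓accept
end set {1,2,5} — state 1 in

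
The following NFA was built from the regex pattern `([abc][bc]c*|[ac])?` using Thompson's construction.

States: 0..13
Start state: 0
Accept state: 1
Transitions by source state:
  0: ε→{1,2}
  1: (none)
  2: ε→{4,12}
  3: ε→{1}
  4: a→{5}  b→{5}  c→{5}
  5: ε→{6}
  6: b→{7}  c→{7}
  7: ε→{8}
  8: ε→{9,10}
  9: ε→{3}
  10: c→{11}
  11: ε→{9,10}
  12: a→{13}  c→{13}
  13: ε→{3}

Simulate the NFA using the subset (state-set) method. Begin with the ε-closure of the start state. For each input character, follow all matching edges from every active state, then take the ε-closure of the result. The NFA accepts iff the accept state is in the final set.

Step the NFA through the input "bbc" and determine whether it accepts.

start: ε-closure({0}) = {0,1,2,4,12}
'b' @ 1: {5,6}
'b' @ 2: {1,3,7,8,9,10}  (accept∈set)
'c' @ 3: {1,3,9,10,11}  (accept∈set)
after full input: {1,3,9,10,11}  (accept=1 in)

Answer: ACCEPT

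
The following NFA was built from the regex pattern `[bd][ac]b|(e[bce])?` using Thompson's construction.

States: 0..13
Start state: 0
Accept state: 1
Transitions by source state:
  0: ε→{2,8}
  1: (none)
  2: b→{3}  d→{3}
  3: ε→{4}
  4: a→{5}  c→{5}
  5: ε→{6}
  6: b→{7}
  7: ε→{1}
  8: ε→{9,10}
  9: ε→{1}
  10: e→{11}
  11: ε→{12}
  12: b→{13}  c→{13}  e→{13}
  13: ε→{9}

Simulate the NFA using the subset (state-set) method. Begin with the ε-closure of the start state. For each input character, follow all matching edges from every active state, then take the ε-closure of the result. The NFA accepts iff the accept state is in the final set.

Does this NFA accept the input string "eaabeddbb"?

initial (ε-close {0}): {0,1,2,8,9,10}
'e' @ 1: {11,12}
'a' @ 2: {}  — no active states
rest 'abeddbb' ignored (set empty)
final: {}; accept 1 not in set

Answer: REJECT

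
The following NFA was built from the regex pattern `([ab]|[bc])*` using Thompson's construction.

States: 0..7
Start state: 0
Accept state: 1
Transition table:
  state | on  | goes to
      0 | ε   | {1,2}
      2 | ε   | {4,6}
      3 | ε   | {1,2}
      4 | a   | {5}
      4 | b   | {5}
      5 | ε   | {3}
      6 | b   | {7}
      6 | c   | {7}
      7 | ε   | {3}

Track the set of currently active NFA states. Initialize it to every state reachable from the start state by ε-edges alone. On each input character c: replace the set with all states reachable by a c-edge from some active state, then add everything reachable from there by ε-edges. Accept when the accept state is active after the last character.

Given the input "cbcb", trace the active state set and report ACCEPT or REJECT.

Answer: ACCEPT

Trace:
S₀ = ε-closure({0}) = {0,1,2,4,6}
'c' @ 1: {1,2,3,4,6,7}  (accept∈set)
'b' @ 2: {1,2,3,4,5,6,7}  (accept∈set)
'c' @ 3: {1,2,3,4,6,7}  (accept∈set)
'b' @ 4: {1,2,3,4,5,6,7}  (accept∈set)
after full input: {1,2,3,4,5,6,7}  (accept=1 in)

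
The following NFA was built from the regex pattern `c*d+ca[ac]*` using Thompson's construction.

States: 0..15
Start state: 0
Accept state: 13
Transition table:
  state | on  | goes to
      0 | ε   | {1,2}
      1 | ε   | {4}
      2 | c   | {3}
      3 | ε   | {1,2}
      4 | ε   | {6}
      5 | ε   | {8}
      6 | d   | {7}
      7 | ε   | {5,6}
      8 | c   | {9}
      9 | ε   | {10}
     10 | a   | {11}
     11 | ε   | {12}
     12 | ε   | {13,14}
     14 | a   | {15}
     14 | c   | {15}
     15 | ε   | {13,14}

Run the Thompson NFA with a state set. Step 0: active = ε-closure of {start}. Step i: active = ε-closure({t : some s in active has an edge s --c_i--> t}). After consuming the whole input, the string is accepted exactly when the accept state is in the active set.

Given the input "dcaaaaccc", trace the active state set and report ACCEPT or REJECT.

S₀ = ε-closure({0}) = {0,1,2,4,6}
'd' @ 1: {5,6,7,8}
'c' @ 2: {9,10}
'a' @ 3: {11,12,13,14}  [accepting]
'a' @ 4: {13,14,15}  [accepting]
'a' @ 5: {13,14,15}  [accepting]
'a' @ 6: {13,14,15}  [accepting]
'c' @ 7: {13,14,15}  [accepting]
'c' @ 8: {13,14,15}  [accepting]
'c' @ 9: {13,14,15}  [accepting]
final: {13,14,15}; accept 13 in set

Answer: ACCEPT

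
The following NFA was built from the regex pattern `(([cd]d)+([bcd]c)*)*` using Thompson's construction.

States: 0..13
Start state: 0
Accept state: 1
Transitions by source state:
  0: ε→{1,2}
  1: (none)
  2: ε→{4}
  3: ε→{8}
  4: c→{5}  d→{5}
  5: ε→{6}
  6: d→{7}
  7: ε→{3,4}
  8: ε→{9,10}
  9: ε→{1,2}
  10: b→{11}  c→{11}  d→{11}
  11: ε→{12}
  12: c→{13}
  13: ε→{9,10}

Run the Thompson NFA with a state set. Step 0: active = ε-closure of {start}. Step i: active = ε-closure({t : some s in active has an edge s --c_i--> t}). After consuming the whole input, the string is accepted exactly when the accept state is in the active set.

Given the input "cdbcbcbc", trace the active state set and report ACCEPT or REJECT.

Answer: ACCEPT

Derivation:
initial (ε-close {0}): {0,1,2,4}
'c' @ 1: {5,6}
'd' @ 2: {1,2,3,4,7,8,9,10}  (accept∈set)
'b' @ 3: {11,12}
'c' @ 4: {1,2,4,9,10,13}  (accept∈set)
'b' @ 5: {11,12}
'c' @ 6: {1,2,4,9,10,13}  (accept∈set)
'b' @ 7: {11,12}
'c' @ 8: {1,2,4,9,10,13}  (accept∈set)
end set {1,2,4,9,10,13} — state 1 in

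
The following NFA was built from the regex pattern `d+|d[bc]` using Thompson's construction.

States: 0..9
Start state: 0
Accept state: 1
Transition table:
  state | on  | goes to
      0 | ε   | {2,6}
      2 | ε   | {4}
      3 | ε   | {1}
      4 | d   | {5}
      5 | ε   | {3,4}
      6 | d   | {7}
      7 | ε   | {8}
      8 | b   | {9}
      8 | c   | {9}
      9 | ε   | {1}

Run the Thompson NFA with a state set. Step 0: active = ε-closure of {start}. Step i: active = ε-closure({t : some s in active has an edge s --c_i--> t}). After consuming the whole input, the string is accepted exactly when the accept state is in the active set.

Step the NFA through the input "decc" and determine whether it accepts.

Answer: REJECT

Trace:
start: ε-closure({0}) = {0,2,4,6}
'd' @ 1: {1,3,4,5,7,8}  [accepting]
'e' @ 2: {}  — dead — no transitions
rest 'cc' ignored (set empty)
end set {} — state 1 not in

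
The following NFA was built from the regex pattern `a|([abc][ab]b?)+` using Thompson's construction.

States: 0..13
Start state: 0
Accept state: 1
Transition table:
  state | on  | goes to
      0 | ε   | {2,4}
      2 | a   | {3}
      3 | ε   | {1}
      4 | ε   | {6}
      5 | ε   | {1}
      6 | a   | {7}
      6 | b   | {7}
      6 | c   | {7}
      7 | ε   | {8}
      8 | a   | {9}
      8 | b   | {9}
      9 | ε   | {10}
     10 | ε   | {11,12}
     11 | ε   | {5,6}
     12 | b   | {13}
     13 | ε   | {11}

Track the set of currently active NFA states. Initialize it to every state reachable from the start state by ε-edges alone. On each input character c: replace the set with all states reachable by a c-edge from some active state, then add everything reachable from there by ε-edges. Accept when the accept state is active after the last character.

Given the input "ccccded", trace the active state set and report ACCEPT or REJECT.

Answer: REJECT

Derivation:
start: ε-closure({0}) = {0,2,4,6}
'c' @ 1: {7,8}
'c' @ 2: {}  — no active states
rest 'ccded' ignored (set empty)
after full input: {}  (accept=1 not in)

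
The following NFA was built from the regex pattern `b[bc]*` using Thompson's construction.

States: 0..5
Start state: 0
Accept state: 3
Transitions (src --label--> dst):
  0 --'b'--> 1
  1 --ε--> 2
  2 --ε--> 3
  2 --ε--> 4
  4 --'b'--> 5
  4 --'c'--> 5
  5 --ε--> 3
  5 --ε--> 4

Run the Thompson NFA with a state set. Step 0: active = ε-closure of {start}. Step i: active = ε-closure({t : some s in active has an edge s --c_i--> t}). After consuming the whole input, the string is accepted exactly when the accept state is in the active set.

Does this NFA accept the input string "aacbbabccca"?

initial (ε-close {0}): {0}
'a' @ 1: {}  — state set empty
rest 'acbbabccca' ignored (set empty)
final: {}; accept 3 not in set

Answer: REJECT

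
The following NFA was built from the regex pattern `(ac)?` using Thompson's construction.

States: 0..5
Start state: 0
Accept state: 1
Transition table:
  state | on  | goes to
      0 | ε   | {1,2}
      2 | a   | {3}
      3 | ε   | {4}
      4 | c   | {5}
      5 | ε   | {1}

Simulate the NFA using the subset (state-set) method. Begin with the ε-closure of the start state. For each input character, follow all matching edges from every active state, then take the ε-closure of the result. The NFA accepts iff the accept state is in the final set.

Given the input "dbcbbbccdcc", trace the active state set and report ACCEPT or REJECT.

Answer: REJECT

Derivation:
start: ε-closure({0}) = {0,1,2}
'd' @ 1: {}  — no active states
rest 'bcbbbccdcc' ignored (set empty)
after full input: {}  (accept=1 not in)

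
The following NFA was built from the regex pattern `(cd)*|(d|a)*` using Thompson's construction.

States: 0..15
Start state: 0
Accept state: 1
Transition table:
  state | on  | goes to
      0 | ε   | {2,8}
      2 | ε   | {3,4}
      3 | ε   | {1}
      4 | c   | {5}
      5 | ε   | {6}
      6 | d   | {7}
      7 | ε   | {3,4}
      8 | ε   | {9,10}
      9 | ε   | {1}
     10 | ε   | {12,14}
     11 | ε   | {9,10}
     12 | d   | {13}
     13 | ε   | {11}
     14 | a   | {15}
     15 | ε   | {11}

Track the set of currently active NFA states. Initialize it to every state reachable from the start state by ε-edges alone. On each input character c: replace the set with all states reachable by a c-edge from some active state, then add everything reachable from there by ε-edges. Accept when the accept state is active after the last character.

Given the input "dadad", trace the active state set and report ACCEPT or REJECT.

S₀ = ε-closure({0}) = {0,1,2,3,4,8,9,10,12,14}
'd' @ 1: {1,9,10,11,12,13,14}  (accept∈set)
'a' @ 2: {1,9,10,11,12,14,15}  (accept∈set)
'd' @ 3: {1,9,10,11,12,13,14}  (accept∈set)
'a' @ 4: {1,9,10,11,12,14,15}  (accept∈set)
'd' @ 5: {1,9,10,11,12,13,14}  (accept∈set)
end set {1,9,10,11,12,13,14} — state 1 in

Answer: ACCEPT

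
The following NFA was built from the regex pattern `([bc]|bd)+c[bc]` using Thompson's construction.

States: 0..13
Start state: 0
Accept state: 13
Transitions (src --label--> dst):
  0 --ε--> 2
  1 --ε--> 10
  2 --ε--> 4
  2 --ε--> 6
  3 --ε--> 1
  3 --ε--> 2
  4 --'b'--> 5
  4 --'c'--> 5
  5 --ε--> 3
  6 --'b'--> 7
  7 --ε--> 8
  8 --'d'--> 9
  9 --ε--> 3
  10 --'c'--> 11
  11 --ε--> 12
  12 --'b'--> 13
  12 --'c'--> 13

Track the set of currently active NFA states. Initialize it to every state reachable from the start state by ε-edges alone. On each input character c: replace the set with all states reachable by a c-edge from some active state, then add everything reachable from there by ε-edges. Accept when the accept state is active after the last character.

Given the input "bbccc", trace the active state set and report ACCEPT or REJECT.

initial (ε-close {0}): {0,2,4,6}
'b' @ 1: {1,2,3,4,5,6,7,8,10}
'b' @ 2: {1,2,3,4,5,6,7,8,10}
'c' @ 3: {1,2,3,4,5,6,10,11,12}
'c' @ 4: {1,2,3,4,5,6,10,11,12,13}  (accept∈set)
'c' @ 5: {1,2,3,4,5,6,10,11,12,13}  (accept∈set)
after full input: {1,2,3,4,5,6,10,11,12,13}  (accept=13 in)

Answer: ACCEPT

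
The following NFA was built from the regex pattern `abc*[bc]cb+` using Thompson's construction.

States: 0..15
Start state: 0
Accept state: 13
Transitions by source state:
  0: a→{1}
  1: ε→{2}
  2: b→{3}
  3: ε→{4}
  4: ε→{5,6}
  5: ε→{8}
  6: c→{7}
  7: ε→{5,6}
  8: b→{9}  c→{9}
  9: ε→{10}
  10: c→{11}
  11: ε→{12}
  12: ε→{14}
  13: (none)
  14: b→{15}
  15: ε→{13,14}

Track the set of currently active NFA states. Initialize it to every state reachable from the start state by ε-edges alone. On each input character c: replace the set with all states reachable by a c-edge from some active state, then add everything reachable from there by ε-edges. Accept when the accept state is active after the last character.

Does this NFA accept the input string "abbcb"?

Answer: ACCEPT

Steps:
S₀ = ε-closure({0}) = {0}
'a' @ 1: {1,2}
'b' @ 2: {3,4,5,6,8}
'b' @ 3: {9,10}
'c' @ 4: {11,12,14}
'b' @ 5: {13,14,15}  (accept∈set)
after full input: {13,14,15}  (accept=13 in)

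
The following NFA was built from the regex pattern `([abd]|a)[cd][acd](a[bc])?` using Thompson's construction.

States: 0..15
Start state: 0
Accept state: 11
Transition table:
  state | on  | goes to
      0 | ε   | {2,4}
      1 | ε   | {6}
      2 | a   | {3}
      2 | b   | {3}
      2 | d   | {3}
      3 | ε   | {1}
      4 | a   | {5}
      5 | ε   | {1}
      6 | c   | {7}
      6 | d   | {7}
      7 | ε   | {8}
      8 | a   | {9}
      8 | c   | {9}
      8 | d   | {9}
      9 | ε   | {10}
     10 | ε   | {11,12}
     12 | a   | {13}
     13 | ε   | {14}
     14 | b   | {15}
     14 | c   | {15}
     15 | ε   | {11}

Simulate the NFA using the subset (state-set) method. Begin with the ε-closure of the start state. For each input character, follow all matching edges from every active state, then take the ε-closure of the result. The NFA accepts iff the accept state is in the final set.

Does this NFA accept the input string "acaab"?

Answer: ACCEPT

Steps:
start: ε-closure({0}) = {0,2,4}
'a' @ 1: {1,3,5,6}
'c' @ 2: {7,8}
'a' @ 3: {9,10,11,12}  ✓accept
'a' @ 4: {13,14}
'b' @ 5: {11,15}  ✓accept
final: {11,15}; accept 11 in set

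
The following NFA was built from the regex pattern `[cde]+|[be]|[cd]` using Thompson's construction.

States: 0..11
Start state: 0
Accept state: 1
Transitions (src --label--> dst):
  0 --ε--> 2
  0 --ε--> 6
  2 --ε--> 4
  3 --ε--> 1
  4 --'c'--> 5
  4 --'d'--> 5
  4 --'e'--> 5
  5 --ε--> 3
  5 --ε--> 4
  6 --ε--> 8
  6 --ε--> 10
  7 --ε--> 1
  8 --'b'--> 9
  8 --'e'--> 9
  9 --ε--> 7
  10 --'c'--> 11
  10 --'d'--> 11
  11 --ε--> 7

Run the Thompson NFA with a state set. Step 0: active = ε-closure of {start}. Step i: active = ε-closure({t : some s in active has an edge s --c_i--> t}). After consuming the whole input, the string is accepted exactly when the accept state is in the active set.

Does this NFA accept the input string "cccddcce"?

start: ε-closure({0}) = {0,2,4,6,8,10}
'c' @ 1: {1,3,4,5,7,11}  [accepting]
'c' @ 2: {1,3,4,5}  [accepting]
'c' @ 3: {1,3,4,5}  [accepting]
'd' @ 4: {1,3,4,5}  [accepting]
'd' @ 5: {1,3,4,5}  [accepting]
'c' @ 6: {1,3,4,5}  [accepting]
'c' @ 7: {1,3,4,5}  [accepting]
'e' @ 8: {1,3,4,5}  [accepting]
final: {1,3,4,5}; accept 1 in set

Answer: ACCEPT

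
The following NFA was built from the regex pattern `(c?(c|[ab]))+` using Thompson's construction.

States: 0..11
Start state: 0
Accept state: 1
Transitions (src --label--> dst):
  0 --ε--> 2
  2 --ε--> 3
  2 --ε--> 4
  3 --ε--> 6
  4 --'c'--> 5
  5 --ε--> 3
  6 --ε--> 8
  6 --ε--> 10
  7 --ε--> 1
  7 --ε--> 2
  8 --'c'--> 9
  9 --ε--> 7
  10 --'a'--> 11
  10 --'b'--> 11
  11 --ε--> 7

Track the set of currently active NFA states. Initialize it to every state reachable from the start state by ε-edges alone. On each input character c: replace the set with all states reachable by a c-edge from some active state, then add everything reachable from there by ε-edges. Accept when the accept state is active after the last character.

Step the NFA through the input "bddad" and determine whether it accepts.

Answer: REJECT

Derivation:
start: ε-closure({0}) = {0,2,3,4,6,8,10}
'b' @ 1: {1,2,3,4,6,7,8,10,11}  ✓accept
'd' @ 2: {}  — dead — no transitions
rest 'dad' ignored (set empty)
end set {} — state 1 not in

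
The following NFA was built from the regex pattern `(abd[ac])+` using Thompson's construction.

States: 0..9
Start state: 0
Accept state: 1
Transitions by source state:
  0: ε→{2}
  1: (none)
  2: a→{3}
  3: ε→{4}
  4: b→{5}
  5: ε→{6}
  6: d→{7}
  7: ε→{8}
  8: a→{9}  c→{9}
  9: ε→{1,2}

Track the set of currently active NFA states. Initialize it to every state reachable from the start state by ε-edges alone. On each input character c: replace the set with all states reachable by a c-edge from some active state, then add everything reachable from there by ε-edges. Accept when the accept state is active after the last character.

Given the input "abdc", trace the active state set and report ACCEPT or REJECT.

Answer: ACCEPT

Derivation:
initial (ε-close {0}): {0,2}
'a' @ 1: {3,4}
'b' @ 2: {5,6}
'd' @ 3: {7,8}
'c' @ 4: {1,2,9}  ✓accept
final: {1,2,9}; accept 1 in set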